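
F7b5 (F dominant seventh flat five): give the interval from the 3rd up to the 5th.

F7b5 is spelled F-A-C♭-E♭.
The 3rd is A and the 5th is C♭.
From A to C♭: 2 semitones over a third = diminished.

d3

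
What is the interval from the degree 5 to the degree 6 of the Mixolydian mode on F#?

major 2nd

The scale runs F# G# A# B C# D# E.
Degree 5 = C#; degree 6 = D#.
C# up to D# spans 2 letter names and 2 semitones — a major second.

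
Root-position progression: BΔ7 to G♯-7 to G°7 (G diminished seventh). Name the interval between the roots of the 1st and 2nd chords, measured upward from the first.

major 6th

The roots are B and G♯.
B up to G♯ spans 6 letter names and 9 semitones — a major sixth.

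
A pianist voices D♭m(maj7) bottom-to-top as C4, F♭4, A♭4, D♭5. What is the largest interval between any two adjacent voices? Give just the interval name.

Adjacent intervals: C4→F♭4 = diminished fourth; F♭4→A♭4 = major third; A♭4→D♭5 = perfect fourth.
The largest is A♭4 to D♭5, a perfect fourth (5 semitones).

perfect 4th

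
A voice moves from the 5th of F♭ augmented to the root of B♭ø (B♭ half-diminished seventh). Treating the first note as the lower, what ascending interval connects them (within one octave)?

F♭ augmented has C as its 5th, and B♭ø (B♭ half-diminished seventh) has B♭ as its root.
C up to B♭ is 10 semitones, a half step narrower than a major seventh, so the interval is minor.

m7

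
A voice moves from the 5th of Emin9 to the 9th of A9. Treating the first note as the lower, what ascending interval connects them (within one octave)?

P1

The 5th of Emin9 is B; the 9th of A9 is B.
B up to B spans 1 letter names and 0 semitones — a perfect unison.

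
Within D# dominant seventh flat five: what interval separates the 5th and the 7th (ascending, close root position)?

D# dominant seventh flat five is spelled D#-F##-A-C#.
That puts A below C#.
Counting 3 letters and 4 half steps from A gives a major third.

M3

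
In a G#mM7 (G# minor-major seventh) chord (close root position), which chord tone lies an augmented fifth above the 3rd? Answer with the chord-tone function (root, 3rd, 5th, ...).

G# minor-major seventh is spelled G#–B–D#–F##.
The 3rd is B. An augmented fifth above B is F##.
F## is the chord's 7th.

7th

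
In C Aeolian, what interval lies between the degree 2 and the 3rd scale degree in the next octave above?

minor 9th

Spelling C Aeolian: C D Eb F G Ab Bb.
That puts D below Eb.
D up to Eb is 13 semitones, a half step narrower than a major ninth, so the interval is minor.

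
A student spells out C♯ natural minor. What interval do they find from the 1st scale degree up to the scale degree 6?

m6

The scale runs C♯ D♯ E F♯ G♯ A B.
So we need the interval from C♯ up to A.
From C♯ to A: 8 semitones over a sixth = minor.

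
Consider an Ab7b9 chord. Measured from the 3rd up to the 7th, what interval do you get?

d5

The chord tones of Ab7b9 (Ab dominant seventh flat nine) are Ab C Eb Gb Bbb.
That puts C below Gb.
From C to Gb: 6 semitones over a fifth = diminished.
That tritone between 3rd and 7th is what gives the dominant seventh its pull toward resolution.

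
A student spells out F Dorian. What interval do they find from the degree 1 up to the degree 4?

perfect fourth

F dorian: F G Ab Bb C D Eb.
Degree 1 = F; 4th degree = Bb.
From F to Bb is 5 semitones, exactly the perfect fourth.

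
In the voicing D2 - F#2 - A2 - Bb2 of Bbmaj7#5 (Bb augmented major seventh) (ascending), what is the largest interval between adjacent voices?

Adjacent intervals: D2→F#2 = major third; F#2→A2 = minor third; A2→Bb2 = minor second.
The largest is D2 to F#2, a major third (4 semitones).

M3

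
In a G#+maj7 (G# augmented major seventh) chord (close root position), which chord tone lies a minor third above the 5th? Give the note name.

F##

The chord tones of G#+maj7 are G#–B#–D##–F##.
The 5th is D##. A minor third above D## is F##.
F## is the chord's 7th.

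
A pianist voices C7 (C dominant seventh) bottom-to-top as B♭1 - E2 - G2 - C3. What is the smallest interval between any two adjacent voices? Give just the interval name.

minor 3rd

Adjacent intervals: B♭1→E2 = augmented fourth; E2→G2 = minor third; G2→C3 = perfect fourth.
The smallest is E2 to G2, a minor third (3 semitones).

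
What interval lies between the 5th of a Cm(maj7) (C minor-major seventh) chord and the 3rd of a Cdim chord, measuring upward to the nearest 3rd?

Cm(maj7) (C minor-major seventh) has G as its 5th, and Cdim has Eb as its 3rd.
G up to Eb is 8 semitones, a half step narrower than a major sixth, so the interval is minor.

minor sixth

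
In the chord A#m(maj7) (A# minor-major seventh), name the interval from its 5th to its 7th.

major third

Spelling the chord: A#–C#–E#–G##.
That puts E# below G##.
From E# to G## is 4 semitones, exactly the major third.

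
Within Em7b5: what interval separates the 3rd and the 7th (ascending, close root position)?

P5

Spelling the chord: E–G–B♭–D.
The 3rd is G and the 7th is D.
Counting 5 letters and 7 half steps from G gives a perfect fifth.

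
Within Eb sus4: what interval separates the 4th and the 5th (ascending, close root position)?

major 2nd

Spelling the chord: Eb-Ab-Bb.
So we need the interval from Ab up to Bb.
Counting 2 letters and 2 half steps from Ab gives a major second.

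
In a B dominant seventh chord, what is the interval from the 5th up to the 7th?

B7 is spelled B-D#-F#-A.
That puts F# below A.
From F# to A: 3 semitones over a third = minor.

minor third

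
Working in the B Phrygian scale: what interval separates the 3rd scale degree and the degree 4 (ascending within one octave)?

B phrygian: B C D E F# G A.
So we need the interval from D up to E.
Counting 2 letters and 2 half steps from D gives a major second.

major second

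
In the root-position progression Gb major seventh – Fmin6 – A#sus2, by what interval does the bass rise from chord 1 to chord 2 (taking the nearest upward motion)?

major seventh

The roots are Gb and F.
From Gb to F is 11 semitones, exactly the major seventh.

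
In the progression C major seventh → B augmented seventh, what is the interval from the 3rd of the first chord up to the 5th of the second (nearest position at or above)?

The 3rd of C major seventh is E; the 5th of B augmented seventh is F##.
E up to F## is 3 semitones, a half step wider than a major second, so the interval is augmented.

augmented second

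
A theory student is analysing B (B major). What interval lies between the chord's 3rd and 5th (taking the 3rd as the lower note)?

B major: B, D#, F#.
That puts D# below F#.
3 letter names make it a third; at 3 semitones (a half step narrower than major) the quality is minor.

minor third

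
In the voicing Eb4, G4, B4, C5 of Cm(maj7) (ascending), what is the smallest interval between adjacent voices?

m2

Adjacent intervals: Eb4→G4 = major third; G4→B4 = major third; B4→C5 = minor second.
The smallest is B4 to C5, a minor second (1 semitone).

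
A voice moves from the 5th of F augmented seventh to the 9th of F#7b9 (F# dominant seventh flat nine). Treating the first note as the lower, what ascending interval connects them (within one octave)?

diminished fifth

F augmented seventh has C# as its 5th, and F#7b9 (F# dominant seventh flat nine) has G as its 9th.
5 letter names make it a fifth; at 6 semitones (a half step narrower than perfect) the quality is diminished.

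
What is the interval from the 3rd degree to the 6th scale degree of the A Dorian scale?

A dorian: A B C D E F# G.
The 3rd degree is C and the 6th degree is F#.
From C to F#: 6 semitones over a fourth = augmented.

A4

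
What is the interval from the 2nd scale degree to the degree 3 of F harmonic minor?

minor second

F harmonic minor: F G A♭ B♭ C D♭ E.
That puts G below A♭.
2 letter names make it a second; at 1 semitone (a half step narrower than major) the quality is minor.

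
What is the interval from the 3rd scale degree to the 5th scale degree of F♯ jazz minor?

F♯ melodic minor: F♯ G♯ A B C♯ D♯ E♯.
3rd scale degree = A; 5th scale degree = C♯.
A up to C♯ spans 3 letter names and 4 semitones — a major third.

major 3rd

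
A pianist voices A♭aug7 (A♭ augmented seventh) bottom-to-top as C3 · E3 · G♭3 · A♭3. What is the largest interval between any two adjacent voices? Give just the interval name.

Adjacent intervals: C3→E3 = major third; E3→G♭3 = diminished third; G♭3→A♭3 = major second.
The largest is C3 to E3, a major third (4 semitones).

major 3rd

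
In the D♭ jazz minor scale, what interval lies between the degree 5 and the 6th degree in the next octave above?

D♭ melodic minor: D♭ E♭ F♭ G♭ A♭ B♭ C.
Degree 5 = A♭; 6th scale degree (up an octave) = B♭.
A♭ up to B♭ spans 9 letter names and 14 semitones — a major ninth.

major 9th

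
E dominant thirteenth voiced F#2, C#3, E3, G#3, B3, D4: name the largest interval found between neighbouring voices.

Adjacent intervals: F#2→C#3 = perfect fifth; C#3→E3 = minor third; E3→G#3 = major third; G#3→B3 = minor third; B3→D4 = minor third.
The largest is F#2 to C#3, a perfect fifth (7 semitones).

perfect 5th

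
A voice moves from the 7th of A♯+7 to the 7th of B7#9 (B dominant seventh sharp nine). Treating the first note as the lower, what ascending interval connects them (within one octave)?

A♯+7 has G♯ as its 7th, and B7#9 (B dominant seventh sharp nine) has A as its 7th.
From G♯ to A: 1 semitone over a second = minor.

minor second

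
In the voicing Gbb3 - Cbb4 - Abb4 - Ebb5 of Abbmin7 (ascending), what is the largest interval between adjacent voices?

Adjacent intervals: Gbb3→Cbb4 = perfect fourth; Cbb4→Abb4 = major sixth; Abb4→Ebb5 = perfect fifth.
The largest is Cbb4 to Abb4, a major sixth (9 semitones).

major sixth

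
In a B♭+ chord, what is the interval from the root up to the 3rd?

B♭aug: B♭ D F♯.
The root is B♭ and the 3rd is D.
From B♭ to D is 4 semitones, exactly the major third.

major 3rd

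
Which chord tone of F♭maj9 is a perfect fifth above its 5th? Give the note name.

Gb

Spelling the chord: F♭ A♭ C♭ E♭ G♭.
The 5th is C♭. A perfect fifth above C♭ is G♭.
G♭ is the chord's 9th.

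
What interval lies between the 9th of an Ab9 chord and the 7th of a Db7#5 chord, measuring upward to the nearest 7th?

minor second

The 9th of Ab9 is Bb; the 7th of Db7#5 is Cb.
From Bb to Cb: 1 semitone over a second = minor.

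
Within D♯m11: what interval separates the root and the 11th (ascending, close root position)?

P11

D♯ minor eleventh is spelled D♯, F♯, A♯, C♯, E♯, G♯.
Root = D♯; 11th = G♯.
Counting 11 letters and 17 half steps from D♯ gives a perfect eleventh.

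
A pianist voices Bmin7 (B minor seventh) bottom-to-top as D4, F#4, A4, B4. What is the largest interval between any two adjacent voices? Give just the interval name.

Adjacent intervals: D4→F#4 = major third; F#4→A4 = minor third; A4→B4 = major second.
The largest is D4 to F#4, a major third (4 semitones).

major third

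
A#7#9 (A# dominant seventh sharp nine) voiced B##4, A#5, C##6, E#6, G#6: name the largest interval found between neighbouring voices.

diminished seventh

Adjacent intervals: B##4→A#5 = diminished seventh; A#5→C##6 = major third; C##6→E#6 = minor third; E#6→G#6 = minor third.
The largest is B##4 to A#5, a diminished seventh (9 semitones).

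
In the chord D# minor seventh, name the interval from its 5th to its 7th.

minor third

The chord tones of D#m7 are D# F# A# C#.
That puts A# below C#.
From A# to C#: 3 semitones over a third = minor.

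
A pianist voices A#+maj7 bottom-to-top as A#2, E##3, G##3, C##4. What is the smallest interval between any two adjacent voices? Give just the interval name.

minor third

Adjacent intervals: A#2→E##3 = augmented fifth; E##3→G##3 = minor third; G##3→C##4 = perfect fourth.
The smallest is E##3 to G##3, a minor third (3 semitones).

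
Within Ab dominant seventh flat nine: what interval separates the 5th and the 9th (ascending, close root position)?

diminished 5th

Ab7b9 is spelled Ab–C–Eb–Gb–Bbb.
5th = Eb; 9th = Bbb.
From Eb to Bbb: 6 semitones over a fifth = diminished.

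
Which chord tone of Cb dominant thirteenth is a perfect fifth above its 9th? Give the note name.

Cb13: Cb Eb Gb Bbb Db Ab.
The 9th is Db. A perfect fifth above Db is Ab.
Ab is the chord's 13th.

Ab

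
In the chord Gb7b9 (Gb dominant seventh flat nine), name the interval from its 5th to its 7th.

m3

The chord tones of Gb dominant seventh flat nine are Gb, Bb, Db, Fb, Abb.
That puts Db below Fb.
Db up to Fb is 3 semitones, a half step narrower than a major third, so the interval is minor.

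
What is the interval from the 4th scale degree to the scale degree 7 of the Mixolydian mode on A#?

The scale runs A# B# C## D# E# F## G#.
So we need the interval from D# up to G#.
Counting 4 letters and 5 half steps from D# gives a perfect fourth.

perfect fourth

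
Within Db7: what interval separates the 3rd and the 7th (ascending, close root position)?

Spelling the chord: Db, F, Ab, Cb.
So we need the interval from F up to Cb.
From F to Cb: 6 semitones over a fifth = diminished.

d5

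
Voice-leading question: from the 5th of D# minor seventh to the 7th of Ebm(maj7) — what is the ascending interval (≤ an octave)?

The 5th of D# minor seventh is A#; the 7th of Ebm(maj7) is D.
A# up to D is 4 semitones, a half step narrower than a perfect fourth, so the interval is diminished.

diminished fourth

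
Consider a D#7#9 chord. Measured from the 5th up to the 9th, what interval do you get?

The chord tones of D#7#9 are D#, F##, A#, C#, E##.
So we need the interval from A# up to E##.
5 letter names make it a fifth; at 8 semitones (a half step wider than perfect) the quality is augmented.

augmented fifth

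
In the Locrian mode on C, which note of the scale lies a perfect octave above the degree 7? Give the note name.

Bb

The scale is C Db Eb F Gb Ab Bb.
The degree 7 is Bb; a perfect octave above that is Bb — scale degree 7.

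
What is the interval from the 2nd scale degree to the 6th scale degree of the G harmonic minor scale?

The scale runs G A Bb C D Eb F#.
So we need the interval from A up to Eb.
From A to Eb: 6 semitones over a fifth = diminished.

diminished fifth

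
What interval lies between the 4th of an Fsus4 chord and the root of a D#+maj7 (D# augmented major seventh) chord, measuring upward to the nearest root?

The 4th of Fsus4 is Bb; the root of D#+maj7 (D# augmented major seventh) is D#.
Bb up to D# is 5 semitones, a half step wider than a major third, so the interval is augmented.

augmented third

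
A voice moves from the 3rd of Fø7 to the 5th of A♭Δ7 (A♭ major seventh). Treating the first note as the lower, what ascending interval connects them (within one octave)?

perfect fifth

The 3rd of Fø7 is A♭; the 5th of A♭Δ7 (A♭ major seventh) is E♭.
Counting 5 letters and 7 half steps from A♭ gives a perfect fifth.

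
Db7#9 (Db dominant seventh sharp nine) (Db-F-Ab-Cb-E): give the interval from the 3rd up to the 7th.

3rd = F; 7th = Cb.
5 letter names make it a fifth; at 6 semitones (a half step narrower than perfect) the quality is diminished.
This 3–7 tritone is the characteristic tension at the heart of the dominant sound.

d5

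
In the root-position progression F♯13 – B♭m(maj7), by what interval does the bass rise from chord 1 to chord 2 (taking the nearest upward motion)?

The roots are F♯ and B♭.
F♯ up to B♭ is 4 semitones, a half step narrower than a perfect fourth, so the interval is diminished.

d4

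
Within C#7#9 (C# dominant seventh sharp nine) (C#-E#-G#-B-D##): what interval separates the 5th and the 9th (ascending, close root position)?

So we need the interval from G# up to D##.
G# up to D## is 8 semitones, a half step wider than a perfect fifth, so the interval is augmented.

augmented 5th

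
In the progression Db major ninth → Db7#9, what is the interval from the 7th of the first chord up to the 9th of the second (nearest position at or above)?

major third

The 7th of Db major ninth is C; the 9th of Db7#9 is E.
Counting 3 letters and 4 half steps from C gives a major third.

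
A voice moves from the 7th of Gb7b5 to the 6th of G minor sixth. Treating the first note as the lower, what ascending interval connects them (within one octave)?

The 7th of Gb7b5 is Fb; the 6th of G minor sixth is E.
7 letter names make it a seventh; at 12 semitones (a half step wider than major) the quality is augmented.

augmented seventh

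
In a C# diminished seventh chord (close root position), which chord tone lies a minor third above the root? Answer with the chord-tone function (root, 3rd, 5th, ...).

Spelling the chord: C#-E-G-Bb.
The root is C#. A minor third above C# is E.
E is the chord's 3rd.

3rd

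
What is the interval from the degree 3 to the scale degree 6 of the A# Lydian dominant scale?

perfect 4th

The scale runs A# B# C## D## E# F## G#.
The degree 3 is C## and the degree 6 is F##.
Counting 4 letters and 5 half steps from C## gives a perfect fourth.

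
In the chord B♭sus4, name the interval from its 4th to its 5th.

major second

B♭sus4 is spelled B♭-E♭-F.
That puts E♭ below F.
From E♭ to F is 2 semitones, exactly the major second.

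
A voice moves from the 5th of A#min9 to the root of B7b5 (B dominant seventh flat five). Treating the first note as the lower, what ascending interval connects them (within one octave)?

diminished fifth

A#min9 has E# as its 5th, and B7b5 (B dominant seventh flat five) has B as its root.
E# up to B is 6 semitones, a half step narrower than a perfect fifth, so the interval is diminished.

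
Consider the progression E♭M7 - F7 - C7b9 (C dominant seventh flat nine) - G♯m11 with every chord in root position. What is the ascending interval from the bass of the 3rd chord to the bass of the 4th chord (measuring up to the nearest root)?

The roots are C and G♯.
From C to G♯: 8 semitones over a fifth = augmented.

augmented fifth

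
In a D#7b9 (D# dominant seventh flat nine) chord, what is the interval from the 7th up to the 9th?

minor 3rd

D# dominant seventh flat nine: D# F## A# C# E.
So we need the interval from C# up to E.
From C# to E: 3 semitones over a third = minor.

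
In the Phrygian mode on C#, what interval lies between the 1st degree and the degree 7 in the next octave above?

C# phrygian: C# D E F# G# A B.
1st degree = C#; 7th degree (up an octave) = B.
C# up to B is 22 semitones, a half step narrower than a major fourteenth, so the interval is minor.

minor fourteenth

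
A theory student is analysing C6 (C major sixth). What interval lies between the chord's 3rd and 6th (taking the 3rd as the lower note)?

perfect fourth

C6 (C major sixth) is spelled C–E–G–A.
So we need the interval from E up to A.
From E to A is 5 semitones, exactly the perfect fourth.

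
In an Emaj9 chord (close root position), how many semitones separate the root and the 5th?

The chord tones of Emaj9 are E–G♯–B–D♯–F♯.
E to B is a perfect fifth: 7 semitones.

7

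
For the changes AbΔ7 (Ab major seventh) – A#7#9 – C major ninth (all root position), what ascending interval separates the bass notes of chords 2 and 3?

diminished third

The roots are A# and C.
From A# to C: 2 semitones over a third = diminished.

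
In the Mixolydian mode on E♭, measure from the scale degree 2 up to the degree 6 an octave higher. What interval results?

perfect twelfth

The scale runs E♭ F G A♭ B♭ C D♭.
The scale degree 2 is F and the 6th scale degree (up an octave) is C.
F up to C spans 12 letter names and 19 semitones — a perfect twelfth.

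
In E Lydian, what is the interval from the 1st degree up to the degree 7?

Spelling E Lydian: E F♯ G♯ A♯ B C♯ D♯.
That puts E below D♯.
Counting 7 letters and 11 half steps from E gives a major seventh.

major 7th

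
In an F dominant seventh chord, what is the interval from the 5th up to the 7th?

F dominant seventh: F-A-C-Eb.
The 5th is C and the 7th is Eb.
3 letter names make it a third; at 3 semitones (a half step narrower than major) the quality is minor.

minor third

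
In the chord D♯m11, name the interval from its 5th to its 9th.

perfect fifth

The chord tones of D♯m11 (D♯ minor eleventh) are D♯, F♯, A♯, C♯, E♯, G♯.
So we need the interval from A♯ up to E♯.
From A♯ to E♯ is 7 semitones, exactly the perfect fifth.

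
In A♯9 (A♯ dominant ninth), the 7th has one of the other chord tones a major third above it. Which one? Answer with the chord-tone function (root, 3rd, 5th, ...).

A♯ dominant ninth: A♯-C𝄪-E♯-G♯-B♯.
The 7th is G♯. A major third above G♯ is B♯.
B♯ is the chord's 9th.

9th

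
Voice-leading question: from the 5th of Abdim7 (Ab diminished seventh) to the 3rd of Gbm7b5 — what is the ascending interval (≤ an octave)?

P5

The 5th of Abdim7 (Ab diminished seventh) is Ebb; the 3rd of Gbm7b5 is Bbb.
Ebb up to Bbb spans 5 letter names and 7 semitones — a perfect fifth.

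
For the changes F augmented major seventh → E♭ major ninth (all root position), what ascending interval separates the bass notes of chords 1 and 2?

The roots are F and E♭.
7 letter names make it a seventh; at 10 semitones (a half step narrower than major) the quality is minor.

minor seventh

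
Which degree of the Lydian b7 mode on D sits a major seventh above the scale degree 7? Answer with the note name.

The scale is D E F# G# A B C.
The scale degree 7 is C; a major seventh above that is B — scale degree 6.

B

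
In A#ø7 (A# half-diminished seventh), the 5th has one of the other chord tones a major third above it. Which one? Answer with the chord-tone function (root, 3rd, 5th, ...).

7th

Spelling the chord: A#–C#–E–G#.
The 5th is E. A major third above E is G#.
G# is the chord's 7th.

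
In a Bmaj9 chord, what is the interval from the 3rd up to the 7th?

perfect 5th

Bmaj9 is spelled B, D#, F#, A#, C#.
The 3rd is D# and the 7th is A#.
From D# to A# is 7 semitones, exactly the perfect fifth.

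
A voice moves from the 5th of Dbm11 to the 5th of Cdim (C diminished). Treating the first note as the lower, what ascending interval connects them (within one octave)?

minor seventh

Dbm11 has Ab as its 5th, and Cdim (C diminished) has Gb as its 5th.
Ab up to Gb is 10 semitones, a half step narrower than a major seventh, so the interval is minor.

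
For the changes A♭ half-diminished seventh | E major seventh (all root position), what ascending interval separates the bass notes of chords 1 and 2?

The roots are A♭ and E.
5 letter names make it a fifth; at 8 semitones (a half step wider than perfect) the quality is augmented.

augmented fifth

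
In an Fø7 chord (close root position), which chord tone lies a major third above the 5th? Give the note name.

Eb

Spelling the chord: F-Ab-Cb-Eb.
The 5th is Cb. A major third above Cb is Eb.
Eb is the chord's 7th.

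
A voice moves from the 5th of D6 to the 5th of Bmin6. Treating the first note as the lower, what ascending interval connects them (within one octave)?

The 5th of D6 is A; the 5th of Bmin6 is F♯.
A up to F♯ spans 6 letter names and 9 semitones — a major sixth.

major 6th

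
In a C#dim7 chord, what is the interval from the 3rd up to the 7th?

Spelling the chord: C#, E, G, Bb.
That puts E below Bb.
From E to Bb: 6 semitones over a fifth = diminished.

d5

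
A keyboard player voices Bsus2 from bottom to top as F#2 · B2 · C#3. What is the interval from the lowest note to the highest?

The outer voices are F#2 and C#3.
F# up to C# spans 5 letter names and 7 semitones — a perfect fifth.

perfect fifth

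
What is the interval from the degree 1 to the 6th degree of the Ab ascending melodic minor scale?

M6

Spelling the Ab ascending melodic minor scale: Ab Bb Cb Db Eb F G.
Degree 1 = Ab; 6th degree = F.
Ab up to F spans 6 letter names and 9 semitones — a major sixth.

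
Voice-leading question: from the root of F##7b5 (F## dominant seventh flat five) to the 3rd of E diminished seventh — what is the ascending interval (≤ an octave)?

F##7b5 (F## dominant seventh flat five) has F## as its root, and E diminished seventh has G as its 3rd.
F## up to G is 0 semitones, a whole step narrower than a major second, so the interval is diminished.

diminished second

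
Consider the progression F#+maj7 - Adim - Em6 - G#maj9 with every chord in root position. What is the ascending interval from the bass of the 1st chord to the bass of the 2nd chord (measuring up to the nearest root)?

The roots are F# and A.
3 letter names make it a third; at 3 semitones (a half step narrower than major) the quality is minor.

minor third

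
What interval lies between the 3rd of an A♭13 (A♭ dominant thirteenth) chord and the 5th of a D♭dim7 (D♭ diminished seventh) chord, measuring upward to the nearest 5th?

d6

The 3rd of A♭13 (A♭ dominant thirteenth) is C; the 5th of D♭dim7 (D♭ diminished seventh) is A𝄫.
From C to A𝄫: 7 semitones over a sixth = diminished.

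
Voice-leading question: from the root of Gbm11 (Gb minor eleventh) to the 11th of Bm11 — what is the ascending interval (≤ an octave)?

augmented 6th

Gbm11 (Gb minor eleventh) has Gb as its root, and Bm11 has E as its 11th.
From Gb to E: 10 semitones over a sixth = augmented.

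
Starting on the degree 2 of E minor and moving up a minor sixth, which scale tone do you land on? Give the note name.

The scale is E F# G A B C D.
The degree 2 is F#; a minor sixth above that is D — scale degree 7.

D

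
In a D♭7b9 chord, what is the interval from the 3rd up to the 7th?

D♭7b9 is spelled D♭, F, A♭, C♭, E𝄫.
So we need the interval from F up to C♭.
From F to C♭: 6 semitones over a fifth = diminished.

d5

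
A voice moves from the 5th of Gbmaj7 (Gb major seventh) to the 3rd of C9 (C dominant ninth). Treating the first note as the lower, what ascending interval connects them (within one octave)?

Gbmaj7 (Gb major seventh) has Db as its 5th, and C9 (C dominant ninth) has E as its 3rd.
2 letter names make it a second; at 3 semitones (a half step wider than major) the quality is augmented.

A2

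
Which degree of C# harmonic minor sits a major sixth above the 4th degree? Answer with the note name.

D#

The scale is C# D# E F# G# A B#.
The 4th degree is F#; a major sixth above that is D# — scale degree 2.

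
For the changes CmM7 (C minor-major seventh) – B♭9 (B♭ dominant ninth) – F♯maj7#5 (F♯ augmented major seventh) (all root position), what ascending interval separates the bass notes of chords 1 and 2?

The roots are C and B♭.
From C to B♭: 10 semitones over a seventh = minor.

minor seventh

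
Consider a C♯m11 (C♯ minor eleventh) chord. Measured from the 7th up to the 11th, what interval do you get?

perfect fifth

C♯m11 (C♯ minor eleventh) is spelled C♯-E-G♯-B-D♯-F♯.
The 7th is B and the 11th is F♯.
Counting 5 letters and 7 half steps from B gives a perfect fifth.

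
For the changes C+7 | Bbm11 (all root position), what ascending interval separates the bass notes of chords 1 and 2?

minor seventh

The roots are C and Bb.
From C to Bb: 10 semitones over a seventh = minor.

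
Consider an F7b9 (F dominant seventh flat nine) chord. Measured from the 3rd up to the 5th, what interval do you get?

Spelling the chord: F, A, C, Eb, Gb.
The 3rd is A and the 5th is C.
3 letter names make it a third; at 3 semitones (a half step narrower than major) the quality is minor.

minor third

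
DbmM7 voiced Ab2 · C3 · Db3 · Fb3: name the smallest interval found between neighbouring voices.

Adjacent intervals: Ab2→C3 = major third; C3→Db3 = minor second; Db3→Fb3 = minor third.
The smallest is C3 to Db3, a minor second (1 semitone).

minor second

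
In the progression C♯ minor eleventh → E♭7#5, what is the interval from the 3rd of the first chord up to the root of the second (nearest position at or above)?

C♯ minor eleventh has E as its 3rd, and E♭7#5 has E♭ as its root.
From E to E♭: 11 semitones over an octave = diminished.

diminished octave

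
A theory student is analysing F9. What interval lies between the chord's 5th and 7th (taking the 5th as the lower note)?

Spelling the chord: F–A–C–Eb–G.
That puts C below Eb.
C up to Eb is 3 semitones, a half step narrower than a major third, so the interval is minor.

minor third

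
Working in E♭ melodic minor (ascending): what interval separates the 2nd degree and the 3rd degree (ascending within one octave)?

minor 2nd

Spelling E♭ melodic minor (ascending): E♭ F G♭ A♭ B♭ C D.
The 2nd degree is F and the 3rd scale degree is G♭.
2 letter names make it a second; at 1 semitone (a half step narrower than major) the quality is minor.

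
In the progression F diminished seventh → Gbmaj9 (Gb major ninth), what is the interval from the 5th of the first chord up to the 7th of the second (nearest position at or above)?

augmented fourth

The 5th of F diminished seventh is Cb; the 7th of Gbmaj9 (Gb major ninth) is F.
4 letter names make it a fourth; at 6 semitones (a half step wider than perfect) the quality is augmented.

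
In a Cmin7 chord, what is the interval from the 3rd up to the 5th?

major third

Spelling the chord: C–E♭–G–B♭.
That puts E♭ below G.
E♭ up to G spans 3 letter names and 4 semitones — a major third.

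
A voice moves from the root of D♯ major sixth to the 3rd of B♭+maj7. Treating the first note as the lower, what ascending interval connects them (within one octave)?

d8

D♯ major sixth has D♯ as its root, and B♭+maj7 has D as its 3rd.
From D♯ to D: 11 semitones over an octave = diminished.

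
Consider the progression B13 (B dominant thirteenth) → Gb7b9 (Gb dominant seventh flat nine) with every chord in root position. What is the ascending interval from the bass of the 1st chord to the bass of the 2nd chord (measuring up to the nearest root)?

The roots are B and Gb.
From B to Gb: 7 semitones over a sixth = diminished.

diminished 6th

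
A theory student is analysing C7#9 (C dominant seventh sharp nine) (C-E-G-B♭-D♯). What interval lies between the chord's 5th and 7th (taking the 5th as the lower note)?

m3

5th = G; 7th = B♭.
From G to B♭: 3 semitones over a third = minor.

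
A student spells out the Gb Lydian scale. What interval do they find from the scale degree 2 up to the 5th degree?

perfect fourth

Gb lydian: Gb Ab Bb C Db Eb F.
That puts Ab below Db.
Ab up to Db spans 4 letter names and 5 semitones — a perfect fourth.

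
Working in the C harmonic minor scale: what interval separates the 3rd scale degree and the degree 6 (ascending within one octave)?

perfect fourth

C harmonic minor: C D Eb F G Ab B.
That puts Eb below Ab.
Counting 4 letters and 5 half steps from Eb gives a perfect fourth.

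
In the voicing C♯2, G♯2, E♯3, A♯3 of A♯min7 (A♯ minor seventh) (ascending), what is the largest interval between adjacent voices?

major 6th

Adjacent intervals: C♯2→G♯2 = perfect fifth; G♯2→E♯3 = major sixth; E♯3→A♯3 = perfect fourth.
The largest is G♯2 to E♯3, a major sixth (9 semitones).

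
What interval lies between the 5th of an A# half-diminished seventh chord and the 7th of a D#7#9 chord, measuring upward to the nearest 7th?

major sixth

The 5th of A# half-diminished seventh is E; the 7th of D#7#9 is C#.
From E to C# is 9 semitones, exactly the major sixth.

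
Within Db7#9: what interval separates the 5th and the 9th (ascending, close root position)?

augmented fifth

Db7#9 is spelled Db-F-Ab-Cb-E.
5th = Ab; 9th = E.
Ab up to E is 8 semitones, a half step wider than a perfect fifth, so the interval is augmented.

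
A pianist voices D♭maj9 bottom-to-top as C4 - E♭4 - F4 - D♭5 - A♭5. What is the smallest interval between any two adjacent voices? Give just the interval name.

major 2nd

Adjacent intervals: C4→E♭4 = minor third; E♭4→F4 = major second; F4→D♭5 = minor sixth; D♭5→A♭5 = perfect fifth.
The smallest is E♭4 to F4, a major second (2 semitones).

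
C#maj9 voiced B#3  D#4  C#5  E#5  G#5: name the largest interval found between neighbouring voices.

minor seventh

Adjacent intervals: B#3→D#4 = minor third; D#4→C#5 = minor seventh; C#5→E#5 = major third; E#5→G#5 = minor third.
The largest is D#4 to C#5, a minor seventh (10 semitones).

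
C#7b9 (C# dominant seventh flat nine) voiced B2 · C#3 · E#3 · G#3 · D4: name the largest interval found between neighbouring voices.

diminished fifth

Adjacent intervals: B2→C#3 = major second; C#3→E#3 = major third; E#3→G#3 = minor third; G#3→D4 = diminished fifth.
The largest is G#3 to D4, a diminished fifth (6 semitones).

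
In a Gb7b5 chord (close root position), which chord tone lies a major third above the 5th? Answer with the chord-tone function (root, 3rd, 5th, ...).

7th

Gb dominant seventh flat five is spelled Gb Bb Dbb Fb.
The 5th is Dbb. A major third above Dbb is Fb.
Fb is the chord's 7th.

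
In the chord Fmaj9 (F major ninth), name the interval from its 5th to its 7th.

Fmaj9 (F major ninth) is spelled F A C E G.
That puts C below E.
Counting 3 letters and 4 half steps from C gives a major third.

major 3rd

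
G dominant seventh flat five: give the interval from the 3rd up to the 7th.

diminished fifth

G7b5: G-B-Db-F.
The 3rd is B and the 7th is F.
B up to F is 6 semitones, a half step narrower than a perfect fifth, so the interval is diminished.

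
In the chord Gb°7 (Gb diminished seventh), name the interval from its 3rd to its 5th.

minor third

The chord tones of Gb°7 (Gb diminished seventh) are Gb Bbb Dbb Fbb.
The 3rd is Bbb and the 5th is Dbb.
3 letter names make it a third; at 3 semitones (a half step narrower than major) the quality is minor.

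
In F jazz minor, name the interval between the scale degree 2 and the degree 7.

The scale runs F G Ab Bb C D E.
The scale degree 2 is G and the scale degree 7 is E.
From G to E is 9 semitones, exactly the major sixth.

major sixth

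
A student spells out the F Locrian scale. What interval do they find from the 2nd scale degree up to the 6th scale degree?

The scale runs F G♭ A♭ B♭ C♭ D♭ E♭.
That puts G♭ below D♭.
From G♭ to D♭ is 7 semitones, exactly the perfect fifth.

perfect fifth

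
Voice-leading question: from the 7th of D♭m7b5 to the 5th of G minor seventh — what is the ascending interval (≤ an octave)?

The 7th of D♭m7b5 is C♭; the 5th of G minor seventh is D.
C♭ up to D is 3 semitones, a half step wider than a major second, so the interval is augmented.

augmented second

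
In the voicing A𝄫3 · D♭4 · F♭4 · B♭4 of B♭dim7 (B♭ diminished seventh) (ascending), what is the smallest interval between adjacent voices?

Adjacent intervals: A𝄫3→D♭4 = augmented fourth; D♭4→F♭4 = minor third; F♭4→B♭4 = augmented fourth.
The smallest is D♭4 to F♭4, a minor third (3 semitones).

minor 3rd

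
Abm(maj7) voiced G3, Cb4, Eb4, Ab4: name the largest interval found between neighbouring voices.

perfect fourth

Adjacent intervals: G3→Cb4 = diminished fourth; Cb4→Eb4 = major third; Eb4→Ab4 = perfect fourth.
The largest is Eb4 to Ab4, a perfect fourth (5 semitones).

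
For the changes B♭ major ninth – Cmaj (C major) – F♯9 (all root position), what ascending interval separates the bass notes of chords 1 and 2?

The roots are B♭ and C.
From B♭ to C is 2 semitones, exactly the major second.

M2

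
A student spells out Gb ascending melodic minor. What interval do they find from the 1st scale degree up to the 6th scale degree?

major sixth

Gb melodic minor: Gb Ab Bbb Cb Db Eb F.
1st scale degree = Gb; degree 6 = Eb.
From Gb to Eb is 9 semitones, exactly the major sixth.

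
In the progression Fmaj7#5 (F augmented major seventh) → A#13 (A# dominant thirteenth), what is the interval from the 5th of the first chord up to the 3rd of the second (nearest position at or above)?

Fmaj7#5 (F augmented major seventh) has C# as its 5th, and A#13 (A# dominant thirteenth) has C## as its 3rd.
C# up to C## is 1 semitone, a half step wider than a perfect unison, so the interval is augmented.

augmented unison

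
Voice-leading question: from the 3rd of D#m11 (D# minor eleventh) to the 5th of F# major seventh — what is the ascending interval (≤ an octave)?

perfect 5th

The 3rd of D#m11 (D# minor eleventh) is F#; the 5th of F# major seventh is C#.
From F# to C# is 7 semitones, exactly the perfect fifth.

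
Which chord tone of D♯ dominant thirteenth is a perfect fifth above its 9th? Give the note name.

D♯ dominant thirteenth: D♯, F𝄪, A♯, C♯, E♯, B♯.
The 9th is E♯. A perfect fifth above E♯ is B♯.
B♯ is the chord's 13th.

B#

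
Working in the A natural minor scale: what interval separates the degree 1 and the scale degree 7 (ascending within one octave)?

Spelling the A natural minor scale: A B C D E F G.
So we need the interval from A up to G.
A up to G is 10 semitones, a half step narrower than a major seventh, so the interval is minor.

minor seventh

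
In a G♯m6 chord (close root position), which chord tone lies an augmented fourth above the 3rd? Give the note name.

G♯m6: G♯ B D♯ E♯.
The 3rd is B. An augmented fourth above B is E♯.
E♯ is the chord's 6th.

E#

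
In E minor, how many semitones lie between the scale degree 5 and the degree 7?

3

The scale is E F# G A B C D.
B up to D is a minor third — 3 semitones.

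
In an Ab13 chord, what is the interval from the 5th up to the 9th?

perfect fifth

Ab dominant thirteenth: Ab–C–Eb–Gb–Bb–F.
5th = Eb; 9th = Bb.
Eb up to Bb spans 5 letter names and 7 semitones — a perfect fifth.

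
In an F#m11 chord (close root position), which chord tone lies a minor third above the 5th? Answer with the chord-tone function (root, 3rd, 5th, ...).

7th

Spelling the chord: F#–A–C#–E–G#–B.
The 5th is C#. A minor third above C# is E.
E is the chord's 7th.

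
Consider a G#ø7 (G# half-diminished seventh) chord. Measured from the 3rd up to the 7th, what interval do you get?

The chord tones of G#ø are G#-B-D-F#.
That puts B below F#.
Counting 5 letters and 7 half steps from B gives a perfect fifth.

perfect fifth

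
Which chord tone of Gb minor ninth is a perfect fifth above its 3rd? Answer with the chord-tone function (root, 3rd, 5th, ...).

7th

Gbm9 is spelled Gb-Bbb-Db-Fb-Ab.
The 3rd is Bbb. A perfect fifth above Bbb is Fb.
Fb is the chord's 7th.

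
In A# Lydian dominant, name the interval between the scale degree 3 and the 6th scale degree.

Spelling A# Lydian dominant: A# B# C## D## E# F## G#.
Scale degree 3 = C##; scale degree 6 = F##.
Counting 4 letters and 5 half steps from C## gives a perfect fourth.

P4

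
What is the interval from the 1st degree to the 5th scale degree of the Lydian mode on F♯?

F♯ lydian: F♯ G♯ A♯ B♯ C♯ D♯ E♯.
So we need the interval from F♯ up to C♯.
F♯ up to C♯ spans 5 letter names and 7 semitones — a perfect fifth.

perfect fifth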